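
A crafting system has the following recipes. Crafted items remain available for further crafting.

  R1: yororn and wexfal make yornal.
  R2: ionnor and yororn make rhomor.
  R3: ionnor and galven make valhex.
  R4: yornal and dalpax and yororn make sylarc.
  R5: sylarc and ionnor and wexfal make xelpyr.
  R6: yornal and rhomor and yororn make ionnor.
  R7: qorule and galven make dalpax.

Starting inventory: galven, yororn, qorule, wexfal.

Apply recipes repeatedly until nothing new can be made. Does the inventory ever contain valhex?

valhex would need ionnor and galven (R3), but ionnor is never obtained.

No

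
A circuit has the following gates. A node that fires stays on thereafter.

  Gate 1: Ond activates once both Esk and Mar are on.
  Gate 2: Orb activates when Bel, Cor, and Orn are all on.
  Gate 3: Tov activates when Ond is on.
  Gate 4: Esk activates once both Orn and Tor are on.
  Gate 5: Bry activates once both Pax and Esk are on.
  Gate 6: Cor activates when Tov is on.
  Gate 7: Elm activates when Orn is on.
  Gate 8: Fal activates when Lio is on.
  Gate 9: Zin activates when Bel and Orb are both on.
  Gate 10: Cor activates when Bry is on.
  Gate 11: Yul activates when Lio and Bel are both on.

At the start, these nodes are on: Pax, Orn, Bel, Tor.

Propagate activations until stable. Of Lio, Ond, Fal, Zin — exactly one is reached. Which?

Zin

Orn and Tor are on, so Esk activates (Gate 4).
Pax and Esk are on, so Bry activates (Gate 5).
Bry is on, so Cor activates (Gate 10).
Gate 2: Bel, Cor, and Orn on → Orb on.
Bel and Orb are on, so Zin activates (Gate 9).
Ond would need Esk and Mar (Gate 1), but Mar never turns on. No rule produces Lio, and it is not given. Fal would need Lio (Gate 8), but Lio never turns on.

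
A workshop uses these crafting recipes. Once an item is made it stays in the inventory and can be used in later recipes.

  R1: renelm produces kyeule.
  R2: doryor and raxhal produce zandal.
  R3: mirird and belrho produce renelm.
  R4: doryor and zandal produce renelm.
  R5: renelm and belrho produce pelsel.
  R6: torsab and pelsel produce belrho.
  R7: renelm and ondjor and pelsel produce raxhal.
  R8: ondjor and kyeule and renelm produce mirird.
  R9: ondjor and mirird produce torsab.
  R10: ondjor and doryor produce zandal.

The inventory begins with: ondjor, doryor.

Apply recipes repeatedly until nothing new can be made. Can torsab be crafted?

Using R10, ondjor and doryor make zandal.
Using R4, doryor and zandal make renelm.
Using R1, renelm makes kyeule.
ondjor and kyeule and renelm → mirird (R8).
ondjor and mirird → torsab (R9).

Yes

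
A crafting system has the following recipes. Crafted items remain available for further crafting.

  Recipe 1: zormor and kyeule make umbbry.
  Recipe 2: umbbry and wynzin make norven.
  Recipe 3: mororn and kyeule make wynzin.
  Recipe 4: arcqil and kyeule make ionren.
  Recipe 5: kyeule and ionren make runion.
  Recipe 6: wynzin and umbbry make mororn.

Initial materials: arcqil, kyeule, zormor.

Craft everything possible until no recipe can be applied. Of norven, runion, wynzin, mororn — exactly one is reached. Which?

arcqil and kyeule → ionren (Recipe 4).
kyeule and ionren → runion (Recipe 5).
norven would need umbbry and wynzin (Recipe 2), but wynzin is never obtained. mororn would need wynzin and umbbry (Recipe 6), but wynzin is never obtained. wynzin would need mororn and kyeule (Recipe 3), but mororn is never obtained.

runion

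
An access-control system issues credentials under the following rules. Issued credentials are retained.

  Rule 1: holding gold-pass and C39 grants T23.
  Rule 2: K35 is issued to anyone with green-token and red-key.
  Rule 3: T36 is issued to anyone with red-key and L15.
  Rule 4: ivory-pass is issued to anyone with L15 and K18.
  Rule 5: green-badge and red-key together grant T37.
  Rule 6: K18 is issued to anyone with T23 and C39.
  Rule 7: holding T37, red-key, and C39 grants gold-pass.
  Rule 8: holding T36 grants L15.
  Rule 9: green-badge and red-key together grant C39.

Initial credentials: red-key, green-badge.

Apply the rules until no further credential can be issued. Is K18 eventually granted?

Holding green-badge and red-key grants C39 (Rule 9).
Holding green-badge and red-key grants T37 (Rule 5).
Holding T37, red-key, and C39 grants gold-pass (Rule 7).
Holding gold-pass and C39 grants T23 (Rule 1).
Holding T23 and C39 grants K18 (Rule 6).

Yes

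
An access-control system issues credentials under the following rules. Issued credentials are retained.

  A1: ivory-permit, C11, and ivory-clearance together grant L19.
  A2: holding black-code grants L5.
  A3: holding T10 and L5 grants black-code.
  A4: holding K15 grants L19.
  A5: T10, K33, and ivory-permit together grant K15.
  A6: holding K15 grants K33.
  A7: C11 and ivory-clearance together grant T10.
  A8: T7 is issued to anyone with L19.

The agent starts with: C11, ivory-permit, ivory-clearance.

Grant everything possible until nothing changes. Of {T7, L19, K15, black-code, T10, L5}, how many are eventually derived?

Holding ivory-permit, C11, and ivory-clearance grants L19 (A1).
Holding C11 and ivory-clearance grants T10 (A7).
Holding L19 grants T7 (A8).
T7: reached.
L19: reached.
K15 would need T10, K33, and ivory-permit (A5), but K33 is never granted.
black-code would need T10 and L5 (A3), but L5 is never granted.
T10: reached.
L5 would need black-code (A2), but black-code is never granted.
Reached: T7, L19, and T10 — 3 of the 6.

3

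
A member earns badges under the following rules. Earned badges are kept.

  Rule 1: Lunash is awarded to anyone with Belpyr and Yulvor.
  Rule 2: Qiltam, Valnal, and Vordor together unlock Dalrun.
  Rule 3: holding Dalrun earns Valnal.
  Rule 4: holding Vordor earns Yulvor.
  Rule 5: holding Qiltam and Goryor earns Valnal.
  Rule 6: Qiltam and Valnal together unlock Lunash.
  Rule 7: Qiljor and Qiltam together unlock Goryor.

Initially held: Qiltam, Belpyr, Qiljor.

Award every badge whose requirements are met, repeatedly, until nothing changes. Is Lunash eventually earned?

Yes

With Qiljor and Qiltam, Goryor is earned (Rule 7).
With Qiltam and Goryor, Valnal is earned (Rule 5).
With Qiltam and Valnal, Lunash is earned (Rule 6).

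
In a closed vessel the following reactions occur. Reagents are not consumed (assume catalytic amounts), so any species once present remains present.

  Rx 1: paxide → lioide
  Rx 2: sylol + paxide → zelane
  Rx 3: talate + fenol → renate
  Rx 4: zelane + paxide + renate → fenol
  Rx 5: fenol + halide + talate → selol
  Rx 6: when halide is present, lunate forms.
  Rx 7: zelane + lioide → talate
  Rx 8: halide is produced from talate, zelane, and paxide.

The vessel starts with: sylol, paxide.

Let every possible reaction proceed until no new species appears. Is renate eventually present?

renate would need talate and fenol (Rx 3), but fenol never forms.

No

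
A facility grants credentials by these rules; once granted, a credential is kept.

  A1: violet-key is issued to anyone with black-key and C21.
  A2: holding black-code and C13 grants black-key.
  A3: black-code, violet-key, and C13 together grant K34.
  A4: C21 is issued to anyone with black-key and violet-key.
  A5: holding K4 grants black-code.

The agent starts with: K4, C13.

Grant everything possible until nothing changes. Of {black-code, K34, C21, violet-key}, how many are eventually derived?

1

Holding K4 grants black-code (A5).
black-code: reached.
K34 would need black-code, violet-key, and C13 (A3), but violet-key is never granted.
C21 would need black-key and violet-key (A4), but violet-key is never granted.
violet-key would need black-key and C21 (A1), but C21 is never granted.
Reached: black-code — 1 of the 4.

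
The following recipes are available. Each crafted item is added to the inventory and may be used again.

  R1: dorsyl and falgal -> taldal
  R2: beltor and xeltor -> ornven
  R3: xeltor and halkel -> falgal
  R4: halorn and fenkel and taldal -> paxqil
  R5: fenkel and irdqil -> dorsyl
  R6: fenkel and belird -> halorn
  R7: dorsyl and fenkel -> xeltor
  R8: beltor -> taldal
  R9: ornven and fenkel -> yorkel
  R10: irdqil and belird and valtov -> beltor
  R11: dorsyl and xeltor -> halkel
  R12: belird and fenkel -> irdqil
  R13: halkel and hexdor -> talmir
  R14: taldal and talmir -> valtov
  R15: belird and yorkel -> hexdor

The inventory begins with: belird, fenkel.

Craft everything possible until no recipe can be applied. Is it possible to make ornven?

ornven would need beltor and xeltor (R2), but beltor is never obtained.

No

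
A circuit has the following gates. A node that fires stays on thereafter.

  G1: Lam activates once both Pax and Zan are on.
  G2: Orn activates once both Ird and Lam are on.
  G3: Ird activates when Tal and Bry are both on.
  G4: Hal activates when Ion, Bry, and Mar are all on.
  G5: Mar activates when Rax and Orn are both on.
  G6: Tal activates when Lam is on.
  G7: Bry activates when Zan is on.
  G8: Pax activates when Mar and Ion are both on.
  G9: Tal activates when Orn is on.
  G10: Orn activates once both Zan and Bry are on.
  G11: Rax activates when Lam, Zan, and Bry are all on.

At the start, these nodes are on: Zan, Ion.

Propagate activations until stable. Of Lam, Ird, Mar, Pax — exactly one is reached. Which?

Zan is on, so Bry activates (G7).
Zan and Bry are on, so Orn activates (G10).
Orn is on, so Tal activates (G9).
G3: Tal and Bry on → Ird on.
Pax would need Mar and Ion (G8), but Mar never turns on. Lam would need Pax and Zan (G1), but Pax never turns on. Mar would need Rax and Orn (G5), but Rax never turns on.

Ird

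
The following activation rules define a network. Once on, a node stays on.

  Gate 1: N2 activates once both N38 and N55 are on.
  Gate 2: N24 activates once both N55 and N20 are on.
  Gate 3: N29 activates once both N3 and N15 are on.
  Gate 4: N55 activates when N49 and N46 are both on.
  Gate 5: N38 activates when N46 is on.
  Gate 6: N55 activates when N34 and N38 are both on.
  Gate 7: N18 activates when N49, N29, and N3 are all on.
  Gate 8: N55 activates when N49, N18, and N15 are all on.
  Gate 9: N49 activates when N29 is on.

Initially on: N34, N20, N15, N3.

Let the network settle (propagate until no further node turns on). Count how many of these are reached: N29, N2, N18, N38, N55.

3

N3 and N15 are on, so N29 activates (Gate 3).
N29 is on, so N49 activates (Gate 9).
Gate 7: N49, N29, and N3 on → N18 on.
N49, N18, and N15 are on, so N55 activates (Gate 8).
N29: reached.
N2 would need N38 and N55 (Gate 1), but N38 never turns on.
N18: reached.
N38 would need N46 (Gate 5), but N46 never turns on.
N55: reached.
Reached: N29, N18, and N55 — 3 of the 5.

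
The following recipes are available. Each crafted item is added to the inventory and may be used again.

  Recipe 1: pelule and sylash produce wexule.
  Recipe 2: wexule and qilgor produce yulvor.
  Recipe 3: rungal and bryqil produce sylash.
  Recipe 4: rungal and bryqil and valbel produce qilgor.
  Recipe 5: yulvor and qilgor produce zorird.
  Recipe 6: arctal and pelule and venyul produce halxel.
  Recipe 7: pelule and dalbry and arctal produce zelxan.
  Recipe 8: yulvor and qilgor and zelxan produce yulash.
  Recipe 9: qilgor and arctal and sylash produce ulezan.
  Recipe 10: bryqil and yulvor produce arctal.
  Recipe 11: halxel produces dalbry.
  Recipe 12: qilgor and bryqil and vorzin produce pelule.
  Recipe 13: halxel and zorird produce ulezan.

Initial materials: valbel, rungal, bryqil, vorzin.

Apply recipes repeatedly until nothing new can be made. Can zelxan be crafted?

zelxan would need pelule, dalbry, and arctal (Recipe 7), but dalbry is never obtained.

No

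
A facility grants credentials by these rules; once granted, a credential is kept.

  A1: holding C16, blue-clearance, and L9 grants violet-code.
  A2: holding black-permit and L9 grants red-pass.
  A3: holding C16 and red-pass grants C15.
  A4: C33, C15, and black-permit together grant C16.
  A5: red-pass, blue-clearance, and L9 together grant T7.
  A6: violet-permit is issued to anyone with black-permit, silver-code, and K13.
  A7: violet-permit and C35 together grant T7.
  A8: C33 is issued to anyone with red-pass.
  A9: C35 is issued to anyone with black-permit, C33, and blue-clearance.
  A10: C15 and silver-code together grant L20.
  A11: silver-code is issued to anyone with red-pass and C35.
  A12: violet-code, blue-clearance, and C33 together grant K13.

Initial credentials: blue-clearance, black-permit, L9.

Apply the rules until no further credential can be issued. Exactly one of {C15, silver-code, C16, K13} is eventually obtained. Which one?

Holding black-permit and L9 grants red-pass (A2).
Holding red-pass grants C33 (A8).
Holding black-permit, C33, and blue-clearance grants C35 (A9).
Holding red-pass and C35 grants silver-code (A11).
C16 would need C33, C15, and black-permit (A4), but C15 is never granted. C15 would need C16 and red-pass (A3), but C16 is never granted. K13 would need violet-code, blue-clearance, and C33 (A12), but violet-code is never granted.

silver-code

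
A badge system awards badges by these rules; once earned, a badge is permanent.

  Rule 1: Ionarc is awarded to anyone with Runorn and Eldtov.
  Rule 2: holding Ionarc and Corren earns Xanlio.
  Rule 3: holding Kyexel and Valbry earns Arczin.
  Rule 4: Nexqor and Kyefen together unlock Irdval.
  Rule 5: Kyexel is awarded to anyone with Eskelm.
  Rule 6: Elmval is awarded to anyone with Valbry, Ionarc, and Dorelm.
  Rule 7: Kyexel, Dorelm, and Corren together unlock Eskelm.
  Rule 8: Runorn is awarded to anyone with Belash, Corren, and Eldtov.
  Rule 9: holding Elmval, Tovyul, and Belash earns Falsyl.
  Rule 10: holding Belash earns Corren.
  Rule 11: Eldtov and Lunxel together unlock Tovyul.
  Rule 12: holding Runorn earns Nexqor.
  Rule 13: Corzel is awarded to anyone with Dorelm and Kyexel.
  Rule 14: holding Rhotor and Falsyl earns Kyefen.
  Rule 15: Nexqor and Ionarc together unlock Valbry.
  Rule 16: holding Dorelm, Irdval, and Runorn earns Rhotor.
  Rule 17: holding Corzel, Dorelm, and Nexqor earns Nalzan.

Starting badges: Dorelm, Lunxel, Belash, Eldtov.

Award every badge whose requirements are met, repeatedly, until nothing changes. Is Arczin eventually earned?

No

Arczin would need Kyexel and Valbry (Rule 3), but Kyexel is never earned.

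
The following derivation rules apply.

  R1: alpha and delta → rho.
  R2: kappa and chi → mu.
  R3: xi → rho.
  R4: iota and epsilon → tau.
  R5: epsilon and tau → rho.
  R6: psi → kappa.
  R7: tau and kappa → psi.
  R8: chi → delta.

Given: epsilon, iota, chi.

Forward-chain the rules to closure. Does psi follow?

No

psi would need tau and kappa (R7), but kappa is never established.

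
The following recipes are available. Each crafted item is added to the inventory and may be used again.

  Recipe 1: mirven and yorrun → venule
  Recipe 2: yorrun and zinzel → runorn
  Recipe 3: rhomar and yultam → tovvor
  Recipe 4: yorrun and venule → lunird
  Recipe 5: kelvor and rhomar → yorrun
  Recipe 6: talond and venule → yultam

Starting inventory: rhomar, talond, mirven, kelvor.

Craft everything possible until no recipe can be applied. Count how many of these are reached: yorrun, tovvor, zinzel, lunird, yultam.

Using Recipe 5, kelvor and rhomar make yorrun.
mirven and yorrun → venule (Recipe 1).
talond and venule → yultam (Recipe 6).
yorrun and venule → lunird (Recipe 4).
rhomar and yultam → tovvor (Recipe 3).
yorrun: reached.
tovvor: reached.
No rule produces zinzel, and it is not given.
lunird: reached.
yultam: reached.
Reached: yorrun, tovvor, lunird, and yultam — 4 of the 5.

4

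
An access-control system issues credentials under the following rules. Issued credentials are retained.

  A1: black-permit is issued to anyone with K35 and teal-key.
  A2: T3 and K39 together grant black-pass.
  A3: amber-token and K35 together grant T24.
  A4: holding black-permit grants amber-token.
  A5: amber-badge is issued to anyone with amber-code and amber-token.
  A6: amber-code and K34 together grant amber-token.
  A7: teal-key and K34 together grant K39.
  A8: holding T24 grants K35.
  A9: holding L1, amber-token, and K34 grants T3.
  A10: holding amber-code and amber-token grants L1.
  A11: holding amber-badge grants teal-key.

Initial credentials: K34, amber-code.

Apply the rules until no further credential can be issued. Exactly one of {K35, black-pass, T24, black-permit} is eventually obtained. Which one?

Holding amber-code and K34 grants amber-token (A6).
Holding amber-code and amber-token grants amber-badge (A5).
Holding amber-code and amber-token grants L1 (A10).
Holding amber-badge grants teal-key (A11).
Holding L1, amber-token, and K34 grants T3 (A9).
Holding teal-key and K34 grants K39 (A7).
Holding T3 and K39 grants black-pass (A2).
T24 would need amber-token and K35 (A3), but K35 is never granted. K35 would need T24 (A8), but T24 is never granted. black-permit would need K35 and teal-key (A1), but K35 is never granted.

black-pass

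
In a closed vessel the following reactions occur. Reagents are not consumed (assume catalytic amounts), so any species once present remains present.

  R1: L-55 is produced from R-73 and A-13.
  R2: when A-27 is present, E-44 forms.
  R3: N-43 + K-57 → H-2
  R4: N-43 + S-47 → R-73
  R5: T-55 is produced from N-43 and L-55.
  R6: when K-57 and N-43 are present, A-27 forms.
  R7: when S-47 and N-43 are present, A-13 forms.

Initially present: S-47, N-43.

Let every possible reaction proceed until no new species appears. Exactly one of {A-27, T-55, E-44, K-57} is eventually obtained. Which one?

N-43 and S-47 present → R-73 forms (R4).
S-47 and N-43 present → A-13 forms (R7).
R-73 and A-13 present → L-55 forms (R1).
N-43 and L-55 present → T-55 forms (R5).
E-44 would need A-27 (R2), but A-27 never forms. No rule produces K-57, and it is not given. A-27 would need K-57 and N-43 (R6), but K-57 never forms.

T-55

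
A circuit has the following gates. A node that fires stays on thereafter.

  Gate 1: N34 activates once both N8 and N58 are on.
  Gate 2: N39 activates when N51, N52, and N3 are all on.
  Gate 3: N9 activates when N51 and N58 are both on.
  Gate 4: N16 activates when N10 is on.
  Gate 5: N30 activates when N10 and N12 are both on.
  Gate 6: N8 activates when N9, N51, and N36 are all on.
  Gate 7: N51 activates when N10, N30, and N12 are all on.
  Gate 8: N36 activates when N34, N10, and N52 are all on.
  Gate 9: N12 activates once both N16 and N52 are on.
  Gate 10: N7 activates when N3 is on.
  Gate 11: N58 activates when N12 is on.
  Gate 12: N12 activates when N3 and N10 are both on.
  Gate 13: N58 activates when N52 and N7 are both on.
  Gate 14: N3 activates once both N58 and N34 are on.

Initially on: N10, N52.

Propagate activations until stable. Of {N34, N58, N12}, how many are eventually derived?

Gate 4: N10 on → N16 on.
Gate 9: N16 and N52 on → N12 on.
Gate 11: N12 on → N58 on.
N34 would need N8 and N58 (Gate 1), but N8 never turns on.
N58: reached.
N12: reached.
Reached: N58 and N12 — 2 of the 3.

2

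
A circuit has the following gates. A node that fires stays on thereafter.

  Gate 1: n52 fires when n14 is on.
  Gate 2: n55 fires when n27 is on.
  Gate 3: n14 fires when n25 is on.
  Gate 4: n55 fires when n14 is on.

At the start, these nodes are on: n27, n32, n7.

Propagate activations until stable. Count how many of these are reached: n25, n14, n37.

0

No rule produces n25, and it is not given.
n14 would need n25 (Gate 3), but n25 never turns on.
No rule produces n37, and it is not given.
None of the 3 are reached.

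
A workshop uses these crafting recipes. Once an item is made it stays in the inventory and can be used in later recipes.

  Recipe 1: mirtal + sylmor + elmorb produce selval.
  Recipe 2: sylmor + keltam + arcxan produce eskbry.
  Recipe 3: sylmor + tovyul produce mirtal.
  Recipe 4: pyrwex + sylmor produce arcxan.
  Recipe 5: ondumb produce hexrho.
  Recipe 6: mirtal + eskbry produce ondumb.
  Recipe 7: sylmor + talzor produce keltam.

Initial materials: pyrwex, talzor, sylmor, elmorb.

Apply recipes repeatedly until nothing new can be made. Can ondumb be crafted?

ondumb would need mirtal and eskbry (Recipe 6), but mirtal is never obtained.

No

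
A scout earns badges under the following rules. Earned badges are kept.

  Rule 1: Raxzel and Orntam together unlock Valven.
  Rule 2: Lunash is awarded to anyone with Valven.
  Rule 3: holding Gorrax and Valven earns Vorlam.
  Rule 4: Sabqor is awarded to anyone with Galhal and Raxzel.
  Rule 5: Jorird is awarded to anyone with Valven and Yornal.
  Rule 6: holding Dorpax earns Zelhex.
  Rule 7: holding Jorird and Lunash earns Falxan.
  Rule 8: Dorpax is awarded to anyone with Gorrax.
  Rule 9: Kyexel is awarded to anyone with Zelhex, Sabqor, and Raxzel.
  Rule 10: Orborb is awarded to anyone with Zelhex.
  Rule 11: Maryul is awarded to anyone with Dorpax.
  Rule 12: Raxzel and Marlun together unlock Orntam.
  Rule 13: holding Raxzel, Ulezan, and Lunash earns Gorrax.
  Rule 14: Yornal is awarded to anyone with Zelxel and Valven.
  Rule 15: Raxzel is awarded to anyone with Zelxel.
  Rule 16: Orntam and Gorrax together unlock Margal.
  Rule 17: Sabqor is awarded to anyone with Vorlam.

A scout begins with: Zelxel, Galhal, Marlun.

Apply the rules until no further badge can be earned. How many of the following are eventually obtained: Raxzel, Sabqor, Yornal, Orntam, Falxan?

5

With Zelxel, Raxzel is earned (Rule 15).
With Raxzel and Marlun, Orntam is earned (Rule 12).
With Galhal and Raxzel, Sabqor is earned (Rule 4).
With Raxzel and Orntam, Valven is earned (Rule 1).
With Zelxel and Valven, Yornal is earned (Rule 14).
With Valven, Lunash is earned (Rule 2).
With Valven and Yornal, Jorird is earned (Rule 5).
With Jorird and Lunash, Falxan is earned (Rule 7).
Raxzel: reached.
Sabqor: reached.
Yornal: reached.
Orntam: reached.
Falxan: reached.
All 5 are reached.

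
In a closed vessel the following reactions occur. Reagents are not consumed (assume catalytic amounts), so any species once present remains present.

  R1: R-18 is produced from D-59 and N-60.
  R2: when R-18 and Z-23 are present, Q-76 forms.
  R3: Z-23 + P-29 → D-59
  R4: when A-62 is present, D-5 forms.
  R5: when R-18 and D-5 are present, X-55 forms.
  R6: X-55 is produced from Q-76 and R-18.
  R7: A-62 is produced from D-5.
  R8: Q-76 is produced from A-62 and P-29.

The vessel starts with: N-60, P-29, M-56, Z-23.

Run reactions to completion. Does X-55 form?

Yes

Z-23 and P-29 present → D-59 forms (R3).
D-59 and N-60 present → R-18 forms (R1).
R-18 and Z-23 present → Q-76 forms (R2).
Q-76 and R-18 present → X-55 forms (R6).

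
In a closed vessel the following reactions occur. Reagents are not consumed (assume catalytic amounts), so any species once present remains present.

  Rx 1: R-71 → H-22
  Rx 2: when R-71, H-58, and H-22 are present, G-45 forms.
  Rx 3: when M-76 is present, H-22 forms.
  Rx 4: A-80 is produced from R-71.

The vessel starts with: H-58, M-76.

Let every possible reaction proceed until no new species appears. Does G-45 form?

G-45 would need R-71, H-58, and H-22 (Rx 2), but R-71 never forms.

No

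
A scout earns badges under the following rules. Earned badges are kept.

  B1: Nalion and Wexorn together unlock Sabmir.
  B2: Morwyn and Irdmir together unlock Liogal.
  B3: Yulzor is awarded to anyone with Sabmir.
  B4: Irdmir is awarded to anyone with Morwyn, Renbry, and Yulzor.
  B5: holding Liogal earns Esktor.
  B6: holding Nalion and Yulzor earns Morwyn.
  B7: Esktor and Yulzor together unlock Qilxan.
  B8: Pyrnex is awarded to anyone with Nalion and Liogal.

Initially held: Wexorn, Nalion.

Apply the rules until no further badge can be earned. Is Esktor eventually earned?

Esktor would need Liogal (B5), but Liogal is never earned.

No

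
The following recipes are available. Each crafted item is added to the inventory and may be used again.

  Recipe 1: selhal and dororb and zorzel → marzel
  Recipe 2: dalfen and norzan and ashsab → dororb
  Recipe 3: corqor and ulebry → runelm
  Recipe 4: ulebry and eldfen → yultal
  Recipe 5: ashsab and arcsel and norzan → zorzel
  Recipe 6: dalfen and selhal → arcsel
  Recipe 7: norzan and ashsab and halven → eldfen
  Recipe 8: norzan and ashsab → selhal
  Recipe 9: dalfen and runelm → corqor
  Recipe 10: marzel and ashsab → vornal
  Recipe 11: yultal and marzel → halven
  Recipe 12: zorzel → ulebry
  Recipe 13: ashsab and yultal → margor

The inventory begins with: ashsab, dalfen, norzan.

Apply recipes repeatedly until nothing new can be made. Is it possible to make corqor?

No

corqor would need dalfen and runelm (Recipe 9), but runelm is never obtained.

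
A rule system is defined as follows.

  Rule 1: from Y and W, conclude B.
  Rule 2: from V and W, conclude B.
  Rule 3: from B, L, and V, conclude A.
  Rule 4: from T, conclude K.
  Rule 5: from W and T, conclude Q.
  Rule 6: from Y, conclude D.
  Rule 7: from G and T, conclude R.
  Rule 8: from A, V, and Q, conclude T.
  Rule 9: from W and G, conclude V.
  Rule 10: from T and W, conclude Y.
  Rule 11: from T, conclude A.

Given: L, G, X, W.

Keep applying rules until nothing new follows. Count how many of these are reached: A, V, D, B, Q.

3

From W and G, Rule 9 gives V.
From V and W, Rule 2 gives B.
B, L, and V hold, so A follows (Rule 3).
A: reached.
V: reached.
D would need Y (Rule 6), but Y is never established.
B: reached.
Q would need W and T (Rule 5), but T is never established.
Reached: A, V, and B — 3 of the 5.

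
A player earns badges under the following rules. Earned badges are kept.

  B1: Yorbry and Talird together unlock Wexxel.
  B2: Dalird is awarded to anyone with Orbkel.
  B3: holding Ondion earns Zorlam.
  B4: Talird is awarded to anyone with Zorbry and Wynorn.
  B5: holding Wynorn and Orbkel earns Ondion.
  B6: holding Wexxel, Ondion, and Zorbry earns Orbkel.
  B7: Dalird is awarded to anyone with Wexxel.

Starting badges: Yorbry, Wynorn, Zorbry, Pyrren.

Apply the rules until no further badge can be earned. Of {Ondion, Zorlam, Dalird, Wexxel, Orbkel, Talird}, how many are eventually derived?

With Zorbry and Wynorn, Talird is earned (B4).
With Yorbry and Talird, Wexxel is earned (B1).
With Wexxel, Dalird is earned (B7).
Ondion would need Wynorn and Orbkel (B5), but Orbkel is never earned.
Zorlam would need Ondion (B3), but Ondion is never earned.
Dalird: reached.
Wexxel: reached.
Orbkel would need Wexxel, Ondion, and Zorbry (B6), but Ondion is never earned.
Talird: reached.
Reached: Dalird, Wexxel, and Talird — 3 of the 6.

3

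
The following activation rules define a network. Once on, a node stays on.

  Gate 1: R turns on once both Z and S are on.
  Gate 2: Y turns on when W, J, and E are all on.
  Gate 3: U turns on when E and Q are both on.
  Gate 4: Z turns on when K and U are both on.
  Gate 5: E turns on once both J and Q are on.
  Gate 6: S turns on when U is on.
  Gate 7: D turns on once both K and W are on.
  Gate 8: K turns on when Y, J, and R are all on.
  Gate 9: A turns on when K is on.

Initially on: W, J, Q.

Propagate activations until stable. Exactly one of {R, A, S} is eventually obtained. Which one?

Gate 5: J and Q on → E on.
Gate 3: E and Q on → U on.
Gate 6: U on → S on.
A would need K (Gate 9), but K never turns on. R would need Z and S (Gate 1), but Z never turns on.

S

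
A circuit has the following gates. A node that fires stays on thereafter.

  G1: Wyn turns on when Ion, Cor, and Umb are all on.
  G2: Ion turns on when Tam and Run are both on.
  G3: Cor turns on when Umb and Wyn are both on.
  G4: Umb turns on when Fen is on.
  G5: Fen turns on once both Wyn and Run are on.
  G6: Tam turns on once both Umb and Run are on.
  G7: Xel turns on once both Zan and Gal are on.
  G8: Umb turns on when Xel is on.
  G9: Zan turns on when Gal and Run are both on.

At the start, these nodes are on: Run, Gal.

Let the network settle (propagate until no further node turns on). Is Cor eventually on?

Cor would need Umb and Wyn (G3), but Wyn never turns on.

No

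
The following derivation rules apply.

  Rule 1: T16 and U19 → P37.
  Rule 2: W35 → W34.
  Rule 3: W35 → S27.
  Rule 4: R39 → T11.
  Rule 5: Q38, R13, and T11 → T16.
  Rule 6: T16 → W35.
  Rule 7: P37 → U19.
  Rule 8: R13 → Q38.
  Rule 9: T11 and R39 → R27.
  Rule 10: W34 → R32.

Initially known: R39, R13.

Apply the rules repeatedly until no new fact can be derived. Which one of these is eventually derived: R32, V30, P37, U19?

R32

From R39, Rule 4 gives T11.
R13 holds, so Q38 follows (Rule 8).
Q38, R13, and T11 hold, so T16 follows (Rule 5).
From T16, Rule 6 gives W35.
From W35, Rule 2 gives W34.
From W34, Rule 10 gives R32.
No rule produces V30, and it is not given. P37 would need T16 and U19 (Rule 1), but U19 is never established. U19 would need P37 (Rule 7), but P37 is never established.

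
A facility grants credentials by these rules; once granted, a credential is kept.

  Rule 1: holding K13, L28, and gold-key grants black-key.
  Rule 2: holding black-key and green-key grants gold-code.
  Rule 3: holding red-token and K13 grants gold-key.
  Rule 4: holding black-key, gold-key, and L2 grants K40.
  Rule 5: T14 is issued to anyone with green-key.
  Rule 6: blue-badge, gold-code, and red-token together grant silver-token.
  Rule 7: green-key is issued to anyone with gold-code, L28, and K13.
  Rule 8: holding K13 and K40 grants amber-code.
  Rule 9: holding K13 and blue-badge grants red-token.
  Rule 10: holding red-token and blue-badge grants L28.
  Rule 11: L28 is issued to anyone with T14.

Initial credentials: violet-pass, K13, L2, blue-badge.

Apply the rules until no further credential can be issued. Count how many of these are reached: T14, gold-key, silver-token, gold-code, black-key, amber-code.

3

Holding K13 and blue-badge grants red-token (Rule 9).
Holding red-token and blue-badge grants L28 (Rule 10).
Holding red-token and K13 grants gold-key (Rule 3).
Holding K13, L28, and gold-key grants black-key (Rule 1).
Holding black-key, gold-key, and L2 grants K40 (Rule 4).
Holding K13 and K40 grants amber-code (Rule 8).
T14 would need green-key (Rule 5), but green-key is never granted.
gold-key: reached.
silver-token would need blue-badge, gold-code, and red-token (Rule 6), but gold-code is never granted.
gold-code would need black-key and green-key (Rule 2), but green-key is never granted.
black-key: reached.
amber-code: reached.
Reached: gold-key, black-key, and amber-code — 3 of the 6.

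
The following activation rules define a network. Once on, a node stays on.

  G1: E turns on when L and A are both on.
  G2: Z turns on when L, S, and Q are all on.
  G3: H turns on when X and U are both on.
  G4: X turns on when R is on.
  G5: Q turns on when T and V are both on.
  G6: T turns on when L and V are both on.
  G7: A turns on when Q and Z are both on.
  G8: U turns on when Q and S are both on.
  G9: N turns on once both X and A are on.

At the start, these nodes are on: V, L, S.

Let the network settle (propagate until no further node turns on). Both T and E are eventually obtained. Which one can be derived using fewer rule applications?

T: L and V are on, so T turns on (G6). [1 rule application]
E: L and V are on, so T turns on (G6). G5: T and V on → Q on. G2: L, S, and Q on → Z on. G7: Q and Z on → A on. G1: L and A on → E on. [5 rule applications]
T needs fewer.

T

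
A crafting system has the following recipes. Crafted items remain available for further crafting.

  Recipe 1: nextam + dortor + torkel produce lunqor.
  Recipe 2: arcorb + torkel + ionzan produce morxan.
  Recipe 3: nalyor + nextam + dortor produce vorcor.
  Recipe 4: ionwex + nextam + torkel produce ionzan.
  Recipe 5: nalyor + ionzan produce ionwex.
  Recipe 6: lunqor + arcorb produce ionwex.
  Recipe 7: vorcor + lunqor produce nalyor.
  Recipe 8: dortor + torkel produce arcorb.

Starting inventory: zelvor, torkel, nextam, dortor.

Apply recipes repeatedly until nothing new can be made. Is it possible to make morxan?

Yes

nextam + dortor + torkel → lunqor (Recipe 1).
Using Recipe 8, dortor and torkel make arcorb.
Using Recipe 6, lunqor and arcorb make ionwex.
Using Recipe 4, ionwex, nextam, and torkel make ionzan.
Using Recipe 2, arcorb, torkel, and ionzan make morxan.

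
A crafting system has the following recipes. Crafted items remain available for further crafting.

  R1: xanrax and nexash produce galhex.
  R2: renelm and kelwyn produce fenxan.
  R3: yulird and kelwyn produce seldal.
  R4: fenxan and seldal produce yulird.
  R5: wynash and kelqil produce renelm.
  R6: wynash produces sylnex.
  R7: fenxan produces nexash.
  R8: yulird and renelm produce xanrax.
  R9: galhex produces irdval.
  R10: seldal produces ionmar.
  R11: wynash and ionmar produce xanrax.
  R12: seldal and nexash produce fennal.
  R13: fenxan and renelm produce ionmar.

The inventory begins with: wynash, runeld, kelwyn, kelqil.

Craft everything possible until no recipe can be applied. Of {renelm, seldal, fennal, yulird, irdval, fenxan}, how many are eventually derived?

wynash and kelqil → renelm (R5).
Using R2, renelm and kelwyn make fenxan.
Using R13, fenxan and renelm make ionmar.
Using R7, fenxan makes nexash.
wynash and ionmar → xanrax (R11).
xanrax and nexash → galhex (R1).
galhex → irdval (R9).
renelm: reached.
seldal would need yulird and kelwyn (R3), but yulird is never obtained.
fennal would need seldal and nexash (R12), but seldal is never obtained.
yulird would need fenxan and seldal (R4), but seldal is never obtained.
irdval: reached.
fenxan: reached.
Reached: renelm, irdval, and fenxan — 3 of the 6.

3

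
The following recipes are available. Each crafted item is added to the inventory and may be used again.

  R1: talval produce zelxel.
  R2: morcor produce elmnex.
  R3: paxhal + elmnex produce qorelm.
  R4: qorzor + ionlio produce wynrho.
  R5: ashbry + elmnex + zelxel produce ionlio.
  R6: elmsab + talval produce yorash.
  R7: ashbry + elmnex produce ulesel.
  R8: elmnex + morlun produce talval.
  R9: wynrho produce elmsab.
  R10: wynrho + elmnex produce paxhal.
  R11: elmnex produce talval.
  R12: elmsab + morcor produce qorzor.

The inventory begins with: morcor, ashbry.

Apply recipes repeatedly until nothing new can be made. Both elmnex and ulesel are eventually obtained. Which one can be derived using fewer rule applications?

elmnex

elmnex: morcor → elmnex (R2). [1 rule application]
ulesel: Using R2, morcor makes elmnex. Using R7, ashbry and elmnex make ulesel. [2 rule applications]
elmnex needs fewer.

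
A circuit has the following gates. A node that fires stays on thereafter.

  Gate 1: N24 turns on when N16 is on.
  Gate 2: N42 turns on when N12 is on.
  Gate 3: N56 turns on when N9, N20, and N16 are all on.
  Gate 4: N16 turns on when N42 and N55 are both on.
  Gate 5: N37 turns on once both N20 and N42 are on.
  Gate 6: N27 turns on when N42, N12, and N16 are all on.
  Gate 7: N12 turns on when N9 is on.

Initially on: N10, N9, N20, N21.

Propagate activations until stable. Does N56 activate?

N56 would need N9, N20, and N16 (Gate 3), but N16 never turns on.

No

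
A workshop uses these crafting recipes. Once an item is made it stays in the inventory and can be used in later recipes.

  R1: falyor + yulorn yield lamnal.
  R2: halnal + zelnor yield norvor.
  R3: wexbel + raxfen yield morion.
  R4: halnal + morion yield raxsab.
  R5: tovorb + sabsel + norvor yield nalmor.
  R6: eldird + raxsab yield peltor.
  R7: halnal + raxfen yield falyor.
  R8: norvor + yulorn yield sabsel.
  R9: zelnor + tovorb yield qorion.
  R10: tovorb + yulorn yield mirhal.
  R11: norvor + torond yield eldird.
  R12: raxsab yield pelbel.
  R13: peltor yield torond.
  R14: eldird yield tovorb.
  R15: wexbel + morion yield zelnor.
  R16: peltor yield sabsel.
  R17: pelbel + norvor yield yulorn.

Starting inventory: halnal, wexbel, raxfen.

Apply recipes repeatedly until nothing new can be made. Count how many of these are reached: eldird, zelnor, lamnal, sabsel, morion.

4

Using R3, wexbel and raxfen make morion.
halnal + raxfen → falyor (R7).
wexbel + morion → zelnor (R15).
Using R4, halnal and morion make raxsab.
Using R2, halnal and zelnor make norvor.
Using R12, raxsab makes pelbel.
pelbel + norvor → yulorn (R17).
Using R8, norvor and yulorn make sabsel.
Using R1, falyor and yulorn make lamnal.
eldird would need norvor and torond (R11), but torond is never obtained.
zelnor: reached.
lamnal: reached.
sabsel: reached.
morion: reached.
Reached: zelnor, lamnal, sabsel, and morion — 4 of the 5.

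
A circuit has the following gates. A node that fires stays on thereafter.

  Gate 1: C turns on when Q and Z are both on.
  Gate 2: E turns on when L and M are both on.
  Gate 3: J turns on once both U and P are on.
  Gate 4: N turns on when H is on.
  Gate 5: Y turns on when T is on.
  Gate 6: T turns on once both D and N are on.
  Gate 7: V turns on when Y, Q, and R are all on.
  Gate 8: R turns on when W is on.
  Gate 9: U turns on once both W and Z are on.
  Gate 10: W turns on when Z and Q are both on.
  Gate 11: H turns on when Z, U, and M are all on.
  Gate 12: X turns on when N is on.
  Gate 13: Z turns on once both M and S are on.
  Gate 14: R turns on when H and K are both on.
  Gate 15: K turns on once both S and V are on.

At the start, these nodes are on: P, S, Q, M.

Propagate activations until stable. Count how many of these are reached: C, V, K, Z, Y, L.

M and S are on, so Z turns on (Gate 13).
Gate 1: Q and Z on → C on.
C: reached.
V would need Y, Q, and R (Gate 7), but Y never turns on.
K would need S and V (Gate 15), but V never turns on.
Z: reached.
Y would need T (Gate 5), but T never turns on.
No rule produces L, and it is not given.
Reached: C and Z — 2 of the 6.

2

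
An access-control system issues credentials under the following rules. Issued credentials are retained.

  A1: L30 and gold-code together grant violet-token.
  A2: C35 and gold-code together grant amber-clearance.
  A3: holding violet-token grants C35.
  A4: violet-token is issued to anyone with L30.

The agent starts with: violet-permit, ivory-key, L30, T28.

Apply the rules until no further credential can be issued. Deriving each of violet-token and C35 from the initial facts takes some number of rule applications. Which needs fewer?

violet-token: Holding L30 grants violet-token (A4). [1 rule application]
C35: Holding L30 grants violet-token (A4). Holding violet-token grants C35 (A3). [2 rule applications]
violet-token needs fewer.

violet-token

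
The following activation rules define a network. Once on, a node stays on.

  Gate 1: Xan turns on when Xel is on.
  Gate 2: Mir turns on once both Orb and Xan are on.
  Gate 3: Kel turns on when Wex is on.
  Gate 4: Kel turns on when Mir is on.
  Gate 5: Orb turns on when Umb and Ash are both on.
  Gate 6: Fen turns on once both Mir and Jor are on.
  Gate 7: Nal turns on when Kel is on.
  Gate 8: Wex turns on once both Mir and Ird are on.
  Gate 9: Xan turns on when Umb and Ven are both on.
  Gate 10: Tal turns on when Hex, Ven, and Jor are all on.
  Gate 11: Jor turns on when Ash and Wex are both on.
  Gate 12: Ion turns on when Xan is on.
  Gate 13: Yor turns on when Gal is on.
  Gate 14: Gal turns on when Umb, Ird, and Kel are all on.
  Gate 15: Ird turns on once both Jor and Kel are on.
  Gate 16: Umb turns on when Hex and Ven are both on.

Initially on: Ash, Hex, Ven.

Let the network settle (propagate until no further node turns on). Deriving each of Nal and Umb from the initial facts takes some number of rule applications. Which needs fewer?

Umb: Hex and Ven are on, so Umb turns on (Gate 16). [1 rule application]
Nal: Hex and Ven are on, so Umb turns on (Gate 16). Umb and Ven are on, so Xan turns on (Gate 9). Umb and Ash are on, so Orb turns on (Gate 5). Orb and Xan are on, so Mir turns on (Gate 2). Mir is on, so Kel turns on (Gate 4). Kel is on, so Nal turns on (Gate 7). [6 rule applications]
Umb needs fewer.

Umb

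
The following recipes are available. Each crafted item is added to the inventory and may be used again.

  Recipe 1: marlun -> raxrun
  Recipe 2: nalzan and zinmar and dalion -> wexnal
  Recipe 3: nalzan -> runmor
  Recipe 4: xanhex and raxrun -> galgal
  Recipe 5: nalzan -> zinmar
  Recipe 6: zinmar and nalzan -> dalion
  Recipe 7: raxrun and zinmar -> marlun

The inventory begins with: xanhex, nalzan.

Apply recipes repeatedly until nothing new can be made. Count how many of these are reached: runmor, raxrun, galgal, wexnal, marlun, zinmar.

3

nalzan -> zinmar (Recipe 5).
Using Recipe 3, nalzan makes runmor.
Using Recipe 6, zinmar and nalzan make dalion.
nalzan and zinmar and dalion -> wexnal (Recipe 2).
runmor: reached.
raxrun would need marlun (Recipe 1), but marlun is never obtained.
galgal would need xanhex and raxrun (Recipe 4), but raxrun is never obtained.
wexnal: reached.
marlun would need raxrun and zinmar (Recipe 7), but raxrun is never obtained.
zinmar: reached.
Reached: runmor, wexnal, and zinmar — 3 of the 6.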